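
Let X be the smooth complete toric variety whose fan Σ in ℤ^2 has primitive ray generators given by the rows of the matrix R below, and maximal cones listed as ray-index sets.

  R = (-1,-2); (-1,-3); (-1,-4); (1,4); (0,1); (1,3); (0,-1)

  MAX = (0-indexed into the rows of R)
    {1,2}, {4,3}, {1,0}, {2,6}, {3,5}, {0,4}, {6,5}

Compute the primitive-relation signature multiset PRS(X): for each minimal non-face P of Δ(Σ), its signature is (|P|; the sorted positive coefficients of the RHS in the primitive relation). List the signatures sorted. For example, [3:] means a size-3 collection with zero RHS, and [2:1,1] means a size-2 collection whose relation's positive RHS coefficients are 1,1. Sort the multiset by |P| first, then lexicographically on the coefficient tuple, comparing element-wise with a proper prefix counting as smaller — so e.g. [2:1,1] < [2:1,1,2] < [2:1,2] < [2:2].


The 14 primitive collections of Σ (r=7, n=2):

  P = {1,5}:  v_{1} + v_{5} = 0  →  sig = [2:]
  P = {2,3}:  v_{2} + v_{3} = 0  →  sig = [2:]
  P = {4,6}:  v_{4} + v_{6} = 0  →  sig = [2:]
  P = {0,5}:  v_{0} + v_{5} = v_{4}  →  sig = [2:1]
  P = {0,6}:  v_{0} + v_{6} = v_{1}  →  sig = [2:1]
  P = {1,3}:  v_{1} + v_{3} = v_{4}  →  sig = [2:1]
  P = {1,4}:  v_{1} + v_{4} = v_{0}  →  sig = [2:1]
  P = {1,6}:  v_{1} + v_{6} = v_{2}  →  sig = [2:1]
  P = {2,4}:  v_{2} + v_{4} = v_{1}  →  sig = [2:1]
  P = {2,5}:  v_{2} + v_{5} = v_{6}  →  sig = [2:1]
  P = {3,6}:  v_{3} + v_{6} = v_{5}  →  sig = [2:1]
  P = {4,5}:  v_{4} + v_{5} = v_{3}  →  sig = [2:1]
  P = {0,2}:  v_{0} + v_{2} = 2·v_{1}  →  sig = [2:2]
  P = {0,3}:  v_{0} + v_{3} = 2·v_{4}  →  sig = [2:2]

Sorted signature multiset PRS(X):
[[2:], [2:], [2:], [2:1], [2:1], [2:1], [2:1], [2:1], [2:1], [2:1], [2:1], [2:1], [2:2], [2:2]]


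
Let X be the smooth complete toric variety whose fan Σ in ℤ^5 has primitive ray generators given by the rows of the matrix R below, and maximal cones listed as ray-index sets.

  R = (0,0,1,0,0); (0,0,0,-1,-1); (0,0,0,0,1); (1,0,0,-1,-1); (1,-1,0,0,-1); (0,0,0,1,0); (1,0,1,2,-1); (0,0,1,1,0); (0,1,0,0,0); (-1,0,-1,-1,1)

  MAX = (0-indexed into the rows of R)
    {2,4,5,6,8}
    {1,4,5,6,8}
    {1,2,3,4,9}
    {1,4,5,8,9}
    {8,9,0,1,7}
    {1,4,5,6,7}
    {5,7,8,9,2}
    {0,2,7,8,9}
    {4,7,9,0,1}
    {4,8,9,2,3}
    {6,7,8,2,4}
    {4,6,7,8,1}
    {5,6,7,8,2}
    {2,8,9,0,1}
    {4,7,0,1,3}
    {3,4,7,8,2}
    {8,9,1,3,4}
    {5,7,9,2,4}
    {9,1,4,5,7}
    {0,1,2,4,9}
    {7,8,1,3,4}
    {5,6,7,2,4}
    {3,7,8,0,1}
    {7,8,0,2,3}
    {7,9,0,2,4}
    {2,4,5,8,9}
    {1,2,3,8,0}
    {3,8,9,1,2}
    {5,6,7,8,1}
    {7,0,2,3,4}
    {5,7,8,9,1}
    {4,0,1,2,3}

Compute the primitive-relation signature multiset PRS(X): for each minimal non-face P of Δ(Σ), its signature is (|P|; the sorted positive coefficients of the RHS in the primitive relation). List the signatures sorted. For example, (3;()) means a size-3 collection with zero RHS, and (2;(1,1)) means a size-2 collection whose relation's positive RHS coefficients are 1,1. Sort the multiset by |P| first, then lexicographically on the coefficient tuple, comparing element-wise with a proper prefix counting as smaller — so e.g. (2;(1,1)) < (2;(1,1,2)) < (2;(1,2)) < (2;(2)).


14 minimal non-faces of Δ(Σ) (on 10 rays):

  P={0,5}:  v_{0} + v_{5} = v_{7} — sig = (2;(1))
  P={6,9}:  v_{6} + v_{9} = v_{5} — sig = (2;(1))
  P={3,5}:  v_{3} + v_{5} = v_{4} + v_{8} — sig = (2;(1,1))
  P={0,6}:  v_{0} + v_{6} = v_{4} + 2·v_{7} + v_{8} — sig = (2;(1,1,2))
  P={3,6}:  v_{3} + v_{6} = 2·v_{4} + v_{7} + 2·v_{8} — sig = (2;(1,2,2))
  P={1,2,5}:  v_{1} + v_{2} + v_{5} = 0 — sig = (3;())
  P={1,2,7}:  v_{1} + v_{2} + v_{7} = v_{0} — sig = (3;(1))
  P={0,4,8}:  v_{0} + v_{4} + v_{8} = v_{3} + v_{7} — sig = (3;(1,1))
  P={3,7,9}:  v_{3} + v_{7} + v_{9} = v_{1} + v_{2} — sig = (3;(1,1))
  P={1,2,6}:  v_{1} + v_{2} + v_{6} = v_{4} + v_{7} + v_{8} — sig = (3;(1,1,1))
  P={0,3,9}:  v_{0} + v_{3} + v_{9} = 2·v_{1} + 2·v_{2} — sig = (3;(2,2))
  P={4,7,8,9}:  v_{4} + v_{7} + v_{8} + v_{9} = 0 — sig = (4;())
  P={1,2,4,8}:  v_{1} + v_{2} + v_{4} + v_{8} = v_{3} — sig = (4;(1))
  P={4,5,7,8}:  v_{4} + v_{5} + v_{7} + v_{8} = v_{6} — sig = (4;(1))

Hence PRS(X_Σ) =
    |P|=2: 5 collections, coeffs (1), (1), (1,1), (1,1,2), (1,2,2)
    |P|=3: 6 collections, coeffs (), (1), (1,1), (1,1), (1,1,1), (2,2)
    |P|=4: 3 collections, coeffs (), (1), (1)


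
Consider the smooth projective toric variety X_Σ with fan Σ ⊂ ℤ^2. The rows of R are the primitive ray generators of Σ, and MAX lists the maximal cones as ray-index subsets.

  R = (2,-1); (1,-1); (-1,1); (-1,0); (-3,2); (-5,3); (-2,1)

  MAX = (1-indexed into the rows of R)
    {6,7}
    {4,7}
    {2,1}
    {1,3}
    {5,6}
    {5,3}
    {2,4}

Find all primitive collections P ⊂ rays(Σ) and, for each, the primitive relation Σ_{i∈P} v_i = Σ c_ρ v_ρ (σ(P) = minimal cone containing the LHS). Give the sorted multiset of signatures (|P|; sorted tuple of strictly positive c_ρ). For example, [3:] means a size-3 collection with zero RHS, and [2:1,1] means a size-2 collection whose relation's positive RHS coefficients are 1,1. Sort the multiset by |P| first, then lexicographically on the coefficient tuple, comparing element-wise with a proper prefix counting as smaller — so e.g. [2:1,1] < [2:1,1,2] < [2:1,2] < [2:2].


Δ(Σ) — 7 vertices, 14 min non-faces:

  {1,7}:  v_{1} + v_{7} = 0  so sig = [2:]
  {2,3}:  v_{2} + v_{3} = 0  so sig = [2:]
  {1,4}:  v_{1} + v_{4} = v_{2}  so sig = [2:1]
  {1,5}:  v_{1} + v_{5} = v_{3}  so sig = [2:1]
  {1,6}:  v_{1} + v_{6} = v_{5}  so sig = [2:1]
  {2,5}:  v_{2} + v_{5} = v_{7}  so sig = [2:1]
  {2,7}:  v_{2} + v_{7} = v_{4}  so sig = [2:1]
  {3,4}:  v_{3} + v_{4} = v_{7}  so sig = [2:1]
  {3,7}:  v_{3} + v_{7} = v_{5}  so sig = [2:1]
  {5,7}:  v_{5} + v_{7} = v_{6}  so sig = [2:1]
  {2,6}:  v_{2} + v_{6} = 2·v_{7}  so sig = [2:2]
  {3,6}:  v_{3} + v_{6} = 2·v_{5}  so sig = [2:2]
  {4,5}:  v_{4} + v_{5} = 2·v_{7}  so sig = [2:2]
  {4,6}:  v_{4} + v_{6} = 3·v_{7}  so sig = [2:3]

Sorted signature multiset PRS(X):
    [2:]
    [2:]
    [2:1]
    [2:1]
    [2:1]
    [2:1]
    [2:1]
    [2:1]
    [2:1]
    [2:1]
    [2:2]
    [2:2]
    [2:2]
    [2:3]


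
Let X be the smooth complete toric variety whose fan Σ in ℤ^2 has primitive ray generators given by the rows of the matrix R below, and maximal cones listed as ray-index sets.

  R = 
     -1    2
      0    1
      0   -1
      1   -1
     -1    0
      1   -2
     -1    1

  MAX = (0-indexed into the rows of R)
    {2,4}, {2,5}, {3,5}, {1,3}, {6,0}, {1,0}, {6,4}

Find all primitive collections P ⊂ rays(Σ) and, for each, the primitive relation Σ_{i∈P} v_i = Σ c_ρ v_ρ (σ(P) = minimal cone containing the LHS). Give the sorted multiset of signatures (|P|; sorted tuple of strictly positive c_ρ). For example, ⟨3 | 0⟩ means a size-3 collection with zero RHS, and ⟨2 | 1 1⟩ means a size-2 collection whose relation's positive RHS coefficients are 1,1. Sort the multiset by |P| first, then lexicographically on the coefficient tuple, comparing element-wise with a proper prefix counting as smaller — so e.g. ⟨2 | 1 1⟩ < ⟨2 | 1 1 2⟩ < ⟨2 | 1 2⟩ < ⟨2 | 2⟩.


|primitive collections| = 14. Relations:

  P = {0,5}:  v_{0} + v_{5} = 0 — sig = ⟨2 | 0⟩
  P = {1,2}:  v_{1} + v_{2} = 0 — sig = ⟨2 | 0⟩
  P = {3,6}:  v_{3} + v_{6} = 0 — sig = ⟨2 | 0⟩
  P = {0,2}:  v_{0} + v_{2} = v_{6} — sig = ⟨2 | 1⟩
  P = {0,3}:  v_{0} + v_{3} = v_{1} — sig = ⟨2 | 1⟩
  P = {1,4}:  v_{1} + v_{4} = v_{6} — sig = ⟨2 | 1⟩
  P = {1,5}:  v_{1} + v_{5} = v_{3} — sig = ⟨2 | 1⟩
  P = {1,6}:  v_{1} + v_{6} = v_{0} — sig = ⟨2 | 1⟩
  P = {2,3}:  v_{2} + v_{3} = v_{5} — sig = ⟨2 | 1⟩
  P = {2,6}:  v_{2} + v_{6} = v_{4} — sig = ⟨2 | 1⟩
  P = {3,4}:  v_{3} + v_{4} = v_{2} — sig = ⟨2 | 1⟩
  P = {5,6}:  v_{5} + v_{6} = v_{2} — sig = ⟨2 | 1⟩
  P = {0,4}:  v_{0} + v_{4} = 2·v_{6} — sig = ⟨2 | 2⟩
  P = {4,5}:  v_{4} + v_{5} = 2·v_{2} — sig = ⟨2 | 2⟩

Hence PRS(X_Σ) =
[⟨2 | 0⟩, ⟨2 | 0⟩, ⟨2 | 0⟩, ⟨2 | 1⟩, ⟨2 | 1⟩, ⟨2 | 1⟩, ⟨2 | 1⟩, ⟨2 | 1⟩, ⟨2 | 1⟩, ⟨2 | 1⟩, ⟨2 | 1⟩, ⟨2 | 1⟩, ⟨2 | 2⟩, ⟨2 | 2⟩]


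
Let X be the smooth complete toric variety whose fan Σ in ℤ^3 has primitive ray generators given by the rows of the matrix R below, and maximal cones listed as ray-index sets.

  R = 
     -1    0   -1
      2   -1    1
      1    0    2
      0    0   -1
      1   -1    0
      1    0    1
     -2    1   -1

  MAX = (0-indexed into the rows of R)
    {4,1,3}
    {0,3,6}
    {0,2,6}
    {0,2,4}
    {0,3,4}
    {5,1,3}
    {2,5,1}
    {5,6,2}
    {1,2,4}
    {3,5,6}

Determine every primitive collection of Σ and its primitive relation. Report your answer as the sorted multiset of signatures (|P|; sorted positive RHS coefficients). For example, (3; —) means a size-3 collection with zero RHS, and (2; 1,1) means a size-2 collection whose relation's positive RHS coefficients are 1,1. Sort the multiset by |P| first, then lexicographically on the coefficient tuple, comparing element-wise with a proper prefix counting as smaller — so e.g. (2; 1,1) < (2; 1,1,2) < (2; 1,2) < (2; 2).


The 6 primitive collections of Σ (r=7, n=3):

  • {0,5}:  v_{0} + v_{5} = 0 — sig = (2; —)
  • {1,6}:  v_{1} + v_{6} = 0 — sig = (2; —)
  • {0,1}:  v_{0} + v_{1} = v_{4} — sig = (2; 1)
  • {2,3}:  v_{2} + v_{3} = v_{5} — sig = (2; 1)
  • {4,5}:  v_{4} + v_{5} = v_{1} — sig = (2; 1)
  • {4,6}:  v_{4} + v_{6} = v_{0} — sig = (2; 1)

Sorted signature multiset PRS(X):
    (2; —)
    (2; —)
    (2; 1)
    (2; 1)
    (2; 1)
    (2; 1)


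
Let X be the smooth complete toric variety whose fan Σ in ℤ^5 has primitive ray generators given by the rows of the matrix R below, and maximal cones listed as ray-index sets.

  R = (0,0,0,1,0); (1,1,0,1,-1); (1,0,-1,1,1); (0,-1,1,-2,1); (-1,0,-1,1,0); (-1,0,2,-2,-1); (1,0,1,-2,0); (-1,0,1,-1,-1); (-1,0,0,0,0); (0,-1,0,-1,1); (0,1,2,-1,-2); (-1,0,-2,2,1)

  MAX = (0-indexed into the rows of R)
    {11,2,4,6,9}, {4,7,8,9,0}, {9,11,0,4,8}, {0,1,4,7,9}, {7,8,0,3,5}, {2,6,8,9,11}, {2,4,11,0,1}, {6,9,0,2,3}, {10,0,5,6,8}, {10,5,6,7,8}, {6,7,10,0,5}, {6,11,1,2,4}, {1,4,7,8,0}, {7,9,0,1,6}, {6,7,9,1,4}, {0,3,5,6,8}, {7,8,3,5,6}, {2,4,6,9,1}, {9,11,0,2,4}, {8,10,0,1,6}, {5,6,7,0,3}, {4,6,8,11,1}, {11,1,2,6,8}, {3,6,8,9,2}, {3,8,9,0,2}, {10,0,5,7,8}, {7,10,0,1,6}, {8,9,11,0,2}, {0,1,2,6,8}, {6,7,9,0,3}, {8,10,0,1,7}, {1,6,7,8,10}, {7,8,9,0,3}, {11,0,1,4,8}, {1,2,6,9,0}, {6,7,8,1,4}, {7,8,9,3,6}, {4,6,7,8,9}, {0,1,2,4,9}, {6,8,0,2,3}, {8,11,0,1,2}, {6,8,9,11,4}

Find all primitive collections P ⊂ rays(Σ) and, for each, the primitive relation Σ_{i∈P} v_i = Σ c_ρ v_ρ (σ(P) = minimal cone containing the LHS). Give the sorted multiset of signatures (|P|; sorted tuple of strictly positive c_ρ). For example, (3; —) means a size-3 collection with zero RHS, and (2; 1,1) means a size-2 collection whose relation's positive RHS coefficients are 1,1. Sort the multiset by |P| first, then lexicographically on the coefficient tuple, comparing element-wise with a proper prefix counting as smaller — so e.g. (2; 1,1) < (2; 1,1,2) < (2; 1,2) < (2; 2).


The 22 primitive collections of Σ (r=12, n=5):

  P={2,7}:  v_{2} + v_{7} = 0  ⟹  sig = (2; —)
  P={1,5}:  v_{1} + v_{5} = v_{10}  ⟹  sig = (2; 1)
  P={1,3}:  v_{1} + v_{3} = v_{0} + v_{6}  ⟹  sig = (2; 1,1)
  P={3,4}:  v_{3} + v_{4} = v_{8} + v_{9}  ⟹  sig = (2; 1,1)
  P={4,5}:  v_{4} + v_{5} = v_{7} + v_{8}  ⟹  sig = (2; 1,1)
  P={5,9}:  v_{5} + v_{9} = v_{3} + v_{7}  ⟹  sig = (2; 1,1)
  P={7,11}:  v_{7} + v_{11} = v_{4} + v_{8}  ⟹  sig = (2; 1,1)
  P={2,5}:  v_{2} + v_{5} = v_{0} + v_{6} + v_{8}  ⟹  sig = (2; 1,1,1)
  P={3,10}:  v_{3} + v_{10} = v_{0} + v_{5} + v_{6}  ⟹  sig = (2; 1,1,1)
  P={4,10}:  v_{4} + v_{10} = v_{1} + v_{7} + v_{8}  ⟹  sig = (2; 1,1,1)
  P={9,10}:  v_{9} + v_{10} = v_{0} + v_{6} + v_{7}  ⟹  sig = (2; 1,1,1)
  P={2,10}:  v_{2} + v_{10} = v_{0} + v_{1} + v_{6} + v_{8}  ⟹  sig = (2; 1,1,1,1)
  P={3,11}:  v_{3} + v_{11} = v_{2} + 2·v_{8} + v_{9}  ⟹  sig = (2; 1,1,2)
  P={10,11}:  v_{10} + v_{11} = v_{1} + 2·v_{8}  ⟹  sig = (2; 1,2)
  P={5,11}:  v_{5} + v_{11} = 2·v_{8}  ⟹  sig = (2; 2)
  P={0,4,6}:  v_{0} + v_{4} + v_{6} = 0  ⟹  sig = (3; —)
  P={1,8,9}:  v_{1} + v_{8} + v_{9} = 0  ⟹  sig = (3; —)
  P={2,4,8}:  v_{2} + v_{4} + v_{8} = v_{11}  ⟹  sig = (3; 1)
  P={0,6,11}:  v_{0} + v_{6} + v_{11} = v_{2} + v_{8}  ⟹  sig = (3; 1,1)
  P={1,9,11}:  v_{1} + v_{9} + v_{11} = v_{2} + v_{4}  ⟹  sig = (3; 1,1)
  P={0,6,7,8}:  v_{0} + v_{6} + v_{7} + v_{8} = v_{5}  ⟹  sig = (4; 1)
  P={0,6,8,9}:  v_{0} + v_{6} + v_{8} + v_{9} = v_{3}  ⟹  sig = (4; 1)

Signatures (|P|; sorted positive RHS coefficients), sorted:
{ (2; —),  (2; 1),  (2; 1,1) ×5,  (2; 1,1,1) ×4,  (2; 1,1,1,1),  (2; 1,1,2),  (2; 1,2),  (2; 2),  (3; —) ×2,  (3; 1),  (3; 1,1) ×2,  (4; 1) ×2 }


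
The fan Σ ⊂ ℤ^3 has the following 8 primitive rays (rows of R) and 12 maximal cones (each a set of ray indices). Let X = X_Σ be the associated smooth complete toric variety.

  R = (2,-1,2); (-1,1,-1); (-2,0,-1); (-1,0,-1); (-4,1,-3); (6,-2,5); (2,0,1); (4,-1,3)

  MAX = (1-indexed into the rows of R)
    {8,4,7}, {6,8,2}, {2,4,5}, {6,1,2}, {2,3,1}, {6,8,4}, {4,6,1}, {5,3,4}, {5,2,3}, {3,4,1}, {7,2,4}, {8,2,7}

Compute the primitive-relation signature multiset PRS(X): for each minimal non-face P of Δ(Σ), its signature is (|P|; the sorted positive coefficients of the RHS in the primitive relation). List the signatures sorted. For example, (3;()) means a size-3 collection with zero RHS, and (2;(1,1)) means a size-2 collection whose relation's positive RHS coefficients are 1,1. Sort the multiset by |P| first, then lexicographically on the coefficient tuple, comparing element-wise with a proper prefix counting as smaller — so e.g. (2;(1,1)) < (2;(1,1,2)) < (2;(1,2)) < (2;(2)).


Minimal non-faces — 14 found among 8 rays, 12 max cones:

  • {3,7}:  v_{3} + v_{7} = 0 — sig = (2;())
  • {5,8}:  v_{5} + v_{8} = 0 — sig = (2;())
  • {1,5}:  v_{1} + v_{5} = v_{3} — sig = (2;(1))
  • {1,7}:  v_{1} + v_{7} = v_{8} — sig = (2;(1))
  • {1,8}:  v_{1} + v_{8} = v_{6} — sig = (2;(1))
  • {3,8}:  v_{3} + v_{8} = v_{1} — sig = (2;(1))
  • {5,6}:  v_{5} + v_{6} = v_{1} — sig = (2;(1))
  • {5,7}:  v_{5} + v_{7} = v_{2} + v_{4} — sig = (2;(1,1))
  • {3,6}:  v_{3} + v_{6} = 2·v_{1} — sig = (2;(2))
  • {6,7}:  v_{6} + v_{7} = 2·v_{8} — sig = (2;(2))
  • {1,2,4}:  v_{1} + v_{2} + v_{4} = 0 — sig = (3;())
  • {2,3,4}:  v_{2} + v_{3} + v_{4} = v_{5} — sig = (3;(1))
  • {2,4,6}:  v_{2} + v_{4} + v_{6} = v_{8} — sig = (3;(1))
  • {2,4,8}:  v_{2} + v_{4} + v_{8} = v_{7} — sig = (3;(1))

Signatures (|P|; sorted positive RHS coefficients), sorted:
    |P|=2: 10 collections, coeffs (), (), (1), (1), (1), (1), (1), (1,1), (2), (2)
    |P|=3: 4 collections, coeffs (), (1), (1), (1)


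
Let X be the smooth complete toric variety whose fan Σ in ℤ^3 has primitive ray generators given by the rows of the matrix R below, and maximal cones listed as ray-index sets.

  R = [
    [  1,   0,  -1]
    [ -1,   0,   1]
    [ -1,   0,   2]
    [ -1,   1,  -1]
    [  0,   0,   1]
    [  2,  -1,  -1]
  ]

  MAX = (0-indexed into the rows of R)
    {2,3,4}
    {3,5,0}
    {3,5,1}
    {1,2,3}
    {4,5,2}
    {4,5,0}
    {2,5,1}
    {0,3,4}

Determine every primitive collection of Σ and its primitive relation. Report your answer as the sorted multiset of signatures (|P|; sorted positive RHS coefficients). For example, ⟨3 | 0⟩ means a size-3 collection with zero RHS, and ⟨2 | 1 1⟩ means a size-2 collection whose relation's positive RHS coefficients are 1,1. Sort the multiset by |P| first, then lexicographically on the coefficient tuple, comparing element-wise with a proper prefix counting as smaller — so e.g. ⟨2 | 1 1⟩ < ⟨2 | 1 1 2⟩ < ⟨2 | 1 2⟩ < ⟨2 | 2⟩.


Primitive collections (5):

  P = {0,1}:  v_{0} + v_{1} = 0 — sig = ⟨2 | 0⟩
  P = {0,2}:  v_{0} + v_{2} = v_{4} — sig = ⟨2 | 1⟩
  P = {1,4}:  v_{1} + v_{4} = v_{2} — sig = ⟨2 | 1⟩
  P = {2,3,5}:  v_{2} + v_{3} + v_{5} = 0 — sig = ⟨3 | 0⟩
  P = {3,4,5}:  v_{3} + v_{4} + v_{5} = v_{0} — sig = ⟨3 | 1⟩

Hence PRS(X_Σ) =
    ⟨2 | 0⟩
    ⟨2 | 1⟩
    ⟨2 | 1⟩
    ⟨3 | 0⟩
    ⟨3 | 1⟩


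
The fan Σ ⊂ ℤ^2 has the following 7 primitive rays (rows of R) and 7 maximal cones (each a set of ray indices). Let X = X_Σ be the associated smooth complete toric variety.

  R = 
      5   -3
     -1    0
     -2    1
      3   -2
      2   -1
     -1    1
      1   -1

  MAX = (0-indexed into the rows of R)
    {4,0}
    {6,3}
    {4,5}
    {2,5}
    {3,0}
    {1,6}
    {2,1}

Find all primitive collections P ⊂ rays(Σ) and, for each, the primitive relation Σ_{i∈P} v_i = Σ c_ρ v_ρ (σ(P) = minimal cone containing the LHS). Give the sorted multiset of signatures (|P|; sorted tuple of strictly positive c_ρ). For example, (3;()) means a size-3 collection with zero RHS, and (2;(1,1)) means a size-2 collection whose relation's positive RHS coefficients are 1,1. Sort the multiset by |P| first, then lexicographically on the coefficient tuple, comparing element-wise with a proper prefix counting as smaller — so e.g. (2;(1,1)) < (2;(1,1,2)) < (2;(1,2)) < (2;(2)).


Δ(Σ) — 7 vertices, 14 min non-faces:

  P={2,4}:  v_{2} + v_{4} = 0  →  sig = (2;())
  P={5,6}:  v_{5} + v_{6} = 0  →  sig = (2;())
  P={0,2}:  v_{0} + v_{2} = v_{3}  →  sig = (2;(1))
  P={1,4}:  v_{1} + v_{4} = v_{6}  →  sig = (2;(1))
  P={1,5}:  v_{1} + v_{5} = v_{2}  →  sig = (2;(1))
  P={2,3}:  v_{2} + v_{3} = v_{6}  →  sig = (2;(1))
  P={2,6}:  v_{2} + v_{6} = v_{1}  →  sig = (2;(1))
  P={3,4}:  v_{3} + v_{4} = v_{0}  →  sig = (2;(1))
  P={3,5}:  v_{3} + v_{5} = v_{4}  →  sig = (2;(1))
  P={4,6}:  v_{4} + v_{6} = v_{3}  →  sig = (2;(1))
  P={0,1}:  v_{0} + v_{1} = v_{3} + v_{6}  →  sig = (2;(1,1))
  P={0,5}:  v_{0} + v_{5} = 2·v_{4}  →  sig = (2;(2))
  P={0,6}:  v_{0} + v_{6} = 2·v_{3}  →  sig = (2;(2))
  P={1,3}:  v_{1} + v_{3} = 2·v_{6}  →  sig = (2;(2))

so the primitive-relation signature multiset is
    |P|=2: 14 collections, coeffs (), (), (1), (1), (1), (1), (1), (1), (1), (1), (1,1), (2), (2), (2)


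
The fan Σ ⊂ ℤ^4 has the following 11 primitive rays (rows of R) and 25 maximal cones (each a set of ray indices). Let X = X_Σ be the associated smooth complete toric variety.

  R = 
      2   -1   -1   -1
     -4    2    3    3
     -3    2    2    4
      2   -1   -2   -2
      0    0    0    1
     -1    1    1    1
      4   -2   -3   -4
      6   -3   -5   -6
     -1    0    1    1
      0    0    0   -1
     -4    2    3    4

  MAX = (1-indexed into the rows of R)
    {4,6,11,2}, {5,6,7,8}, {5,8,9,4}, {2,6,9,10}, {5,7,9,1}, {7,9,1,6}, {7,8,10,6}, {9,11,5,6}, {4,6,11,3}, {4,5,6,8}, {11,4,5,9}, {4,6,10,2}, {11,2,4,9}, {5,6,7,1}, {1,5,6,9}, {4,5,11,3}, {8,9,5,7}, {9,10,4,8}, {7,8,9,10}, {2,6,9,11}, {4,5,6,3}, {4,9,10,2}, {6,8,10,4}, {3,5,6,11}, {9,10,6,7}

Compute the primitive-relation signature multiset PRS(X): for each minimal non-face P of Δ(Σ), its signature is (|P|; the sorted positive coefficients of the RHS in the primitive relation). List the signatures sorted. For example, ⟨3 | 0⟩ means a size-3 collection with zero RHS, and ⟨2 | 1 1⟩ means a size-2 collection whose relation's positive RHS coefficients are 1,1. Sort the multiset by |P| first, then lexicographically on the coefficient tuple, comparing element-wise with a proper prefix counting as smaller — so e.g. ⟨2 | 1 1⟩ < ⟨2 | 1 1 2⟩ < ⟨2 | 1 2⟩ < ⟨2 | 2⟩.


Σ has 23 primitive collections:

  P = {5,10}:  v_{5} + v_{10} = 0  so sig = ⟨2 | 0⟩
  P = {7,11}:  v_{7} + v_{11} = 0  so sig = ⟨2 | 0⟩
  P = {2,5}:  v_{2} + v_{5} = v_{11}  so sig = ⟨2 | 1⟩
  P = {2,7}:  v_{2} + v_{7} = v_{10}  so sig = ⟨2 | 1⟩
  P = {4,7}:  v_{4} + v_{7} = v_{8}  so sig = ⟨2 | 1⟩
  P = {8,11}:  v_{8} + v_{11} = v_{4}  so sig = ⟨2 | 1⟩
  P = {10,11}:  v_{10} + v_{11} = v_{2}  so sig = ⟨2 | 1⟩
  P = {1,2}:  v_{1} + v_{2} = v_{6} + v_{9}  so sig = ⟨2 | 1 1⟩
  P = {1,4}:  v_{1} + v_{4} = v_{5} + v_{7}  so sig = ⟨2 | 1 1⟩
  P = {2,8}:  v_{2} + v_{8} = v_{4} + v_{10}  so sig = ⟨2 | 1 1⟩
  P = {3,9}:  v_{3} + v_{9} = v_{5} + v_{11}  so sig = ⟨2 | 1 1⟩
  P = {1,10}:  v_{1} + v_{10} = v_{6} + v_{7} + v_{9}  so sig = ⟨2 | 1 1 1⟩
  P = {1,11}:  v_{1} + v_{11} = v_{5} + v_{6} + v_{9}  so sig = ⟨2 | 1 1 1⟩
  P = {3,7}:  v_{3} + v_{7} = v_{4} + v_{5} + v_{6}  so sig = ⟨2 | 1 1 1⟩
  P = {3,10}:  v_{3} + v_{10} = v_{4} + v_{6} + v_{11}  so sig = ⟨2 | 1 1 1⟩
  P = {2,3}:  v_{2} + v_{3} = v_{4} + v_{6} + 2·v_{11}  so sig = ⟨2 | 1 1 2⟩
  P = {3,8}:  v_{3} + v_{8} = 2·v_{4} + v_{5} + v_{6}  so sig = ⟨2 | 1 1 2⟩
  P = {1,3}:  v_{1} + v_{3} = 2·v_{5} + v_{6}  so sig = ⟨2 | 1 2⟩
  P = {1,8}:  v_{1} + v_{8} = v_{5} + 2·v_{7}  so sig = ⟨2 | 1 2⟩
  P = {4,6,9}:  v_{4} + v_{6} + v_{9} = 0  so sig = ⟨3 | 0⟩
  P = {6,8,9}:  v_{6} + v_{8} + v_{9} = v_{7}  so sig = ⟨3 | 1⟩
  P = {4,5,6,11}:  v_{4} + v_{5} + v_{6} + v_{11} = v_{3}  so sig = ⟨4 | 1⟩
  P = {5,6,7,9}:  v_{5} + v_{6} + v_{7} + v_{9} = v_{1}  so sig = ⟨4 | 1⟩

so the primitive-relation signature multiset is
{ ⟨2 | 0⟩ ×2,  ⟨2 | 1⟩ ×5,  ⟨2 | 1 1⟩ ×4,  ⟨2 | 1 1 1⟩ ×4,  ⟨2 | 1 1 2⟩ ×2,  ⟨2 | 1 2⟩ ×2,  ⟨3 | 0⟩,  ⟨3 | 1⟩,  ⟨4 | 1⟩ ×2 }


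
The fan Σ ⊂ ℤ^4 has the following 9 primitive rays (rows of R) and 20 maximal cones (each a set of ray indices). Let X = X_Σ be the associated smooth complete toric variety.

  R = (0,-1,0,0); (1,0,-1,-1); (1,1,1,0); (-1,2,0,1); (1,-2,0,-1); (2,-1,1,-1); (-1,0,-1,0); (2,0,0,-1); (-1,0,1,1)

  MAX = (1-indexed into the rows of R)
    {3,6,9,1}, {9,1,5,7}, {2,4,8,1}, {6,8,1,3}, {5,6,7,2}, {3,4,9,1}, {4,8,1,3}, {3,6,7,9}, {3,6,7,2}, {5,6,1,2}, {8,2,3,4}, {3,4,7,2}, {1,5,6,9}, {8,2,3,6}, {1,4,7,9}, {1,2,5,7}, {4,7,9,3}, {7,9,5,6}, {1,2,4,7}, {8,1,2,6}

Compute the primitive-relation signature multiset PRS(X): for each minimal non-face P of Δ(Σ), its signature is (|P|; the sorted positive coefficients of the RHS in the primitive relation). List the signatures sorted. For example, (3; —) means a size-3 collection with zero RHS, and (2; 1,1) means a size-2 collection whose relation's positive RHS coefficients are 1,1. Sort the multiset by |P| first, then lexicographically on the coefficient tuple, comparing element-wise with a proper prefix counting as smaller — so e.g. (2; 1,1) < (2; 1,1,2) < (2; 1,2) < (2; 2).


The 10 primitive collections of Σ (r=9, n=4):

  {2,9}:  v_{2} + v_{9} = 0  ⇒ sig = (2; —)
  {4,5}:  v_{4} + v_{5} = 0  ⇒ sig = (2; —)
  {3,5}:  v_{3} + v_{5} = v_{6}  ⇒ sig = (2; 1)
  {4,6}:  v_{4} + v_{6} = v_{3}  ⇒ sig = (2; 1)
  {7,8}:  v_{7} + v_{8} = v_{2}  ⇒ sig = (2; 1)
  {8,9}:  v_{8} + v_{9} = v_{1} + v_{3}  ⇒ sig = (2; 1,1)
  {5,8}:  v_{5} + v_{8} = v_{1} + v_{2} + v_{6}  ⇒ sig = (2; 1,1,1)
  {1,3,7}:  v_{1} + v_{3} + v_{7} = 0  ⇒ sig = (3; —)
  {1,2,3}:  v_{1} + v_{2} + v_{3} = v_{8}  ⇒ sig = (3; 1)
  {1,6,7}:  v_{1} + v_{6} + v_{7} = v_{5}  ⇒ sig = (3; 1)

Hence PRS(X_Σ) =
    |P|=2: 7 collections, coeffs (), (), (1), (1), (1), (1,1), (1,1,1)
    |P|=3: 3 collections, coeffs (), (1), (1)


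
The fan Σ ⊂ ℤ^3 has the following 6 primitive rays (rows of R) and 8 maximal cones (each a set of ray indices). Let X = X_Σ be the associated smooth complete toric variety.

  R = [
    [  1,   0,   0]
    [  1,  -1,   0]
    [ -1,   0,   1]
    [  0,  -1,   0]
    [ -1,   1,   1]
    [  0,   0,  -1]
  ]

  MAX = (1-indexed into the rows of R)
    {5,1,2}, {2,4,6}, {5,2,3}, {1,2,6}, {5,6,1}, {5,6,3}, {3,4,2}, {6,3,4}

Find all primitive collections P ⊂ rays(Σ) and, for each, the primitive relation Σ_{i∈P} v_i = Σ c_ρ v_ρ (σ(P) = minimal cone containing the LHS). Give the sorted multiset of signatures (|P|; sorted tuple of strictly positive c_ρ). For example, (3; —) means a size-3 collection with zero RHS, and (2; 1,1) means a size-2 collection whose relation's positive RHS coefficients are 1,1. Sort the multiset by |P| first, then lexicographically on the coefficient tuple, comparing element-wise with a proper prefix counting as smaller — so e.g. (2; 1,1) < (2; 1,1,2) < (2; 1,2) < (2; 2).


Primitive collections (5):

  P={1,4}:  v_{1} + v_{4} = v_{2}  ⇒ sig = (2; 1)
  P={4,5}:  v_{4} + v_{5} = v_{3}  ⇒ sig = (2; 1)
  P={1,3}:  v_{1} + v_{3} = v_{2} + v_{5}  ⇒ sig = (2; 1,1)
  P={2,5,6}:  v_{2} + v_{5} + v_{6} = 0  ⇒ sig = (3; —)
  P={2,3,6}:  v_{2} + v_{3} + v_{6} = v_{4}  ⇒ sig = (3; 1)

so the primitive-relation signature multiset is
[(2; 1), (2; 1), (2; 1,1), (3; —), (3; 1)]


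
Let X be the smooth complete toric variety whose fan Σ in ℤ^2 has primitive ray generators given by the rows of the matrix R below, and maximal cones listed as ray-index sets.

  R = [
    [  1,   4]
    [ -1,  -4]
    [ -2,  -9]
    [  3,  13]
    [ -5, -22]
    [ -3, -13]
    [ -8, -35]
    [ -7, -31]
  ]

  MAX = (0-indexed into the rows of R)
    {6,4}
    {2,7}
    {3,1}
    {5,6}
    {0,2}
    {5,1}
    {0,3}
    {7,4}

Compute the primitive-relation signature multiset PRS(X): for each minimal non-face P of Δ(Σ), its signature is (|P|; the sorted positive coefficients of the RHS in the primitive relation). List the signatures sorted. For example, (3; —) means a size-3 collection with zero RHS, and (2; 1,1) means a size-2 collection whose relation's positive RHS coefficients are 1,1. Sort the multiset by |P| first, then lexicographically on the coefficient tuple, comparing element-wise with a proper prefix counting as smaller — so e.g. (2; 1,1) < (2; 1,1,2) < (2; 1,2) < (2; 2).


Σ has 20 primitive collections:

  P={0,1}:  v_{0} + v_{1} = 0  so sig = (2; —)
  P={3,5}:  v_{3} + v_{5} = 0  so sig = (2; —)
  P={0,5}:  v_{0} + v_{5} = v_{2}  so sig = (2; 1)
  P={0,6}:  v_{0} + v_{6} = v_{7}  so sig = (2; 1)
  P={1,2}:  v_{1} + v_{2} = v_{5}  so sig = (2; 1)
  P={1,7}:  v_{1} + v_{7} = v_{6}  so sig = (2; 1)
  P={2,3}:  v_{2} + v_{3} = v_{0}  so sig = (2; 1)
  P={2,4}:  v_{2} + v_{4} = v_{7}  so sig = (2; 1)
  P={2,5}:  v_{2} + v_{5} = v_{4}  so sig = (2; 1)
  P={3,4}:  v_{3} + v_{4} = v_{2}  so sig = (2; 1)
  P={3,6}:  v_{3} + v_{6} = v_{4}  so sig = (2; 1)
  P={4,5}:  v_{4} + v_{5} = v_{6}  so sig = (2; 1)
  P={0,4}:  v_{0} + v_{4} = 2·v_{2}  so sig = (2; 2)
  P={1,4}:  v_{1} + v_{4} = 2·v_{5}  so sig = (2; 2)
  P={2,6}:  v_{2} + v_{6} = 2·v_{4}  so sig = (2; 2)
  P={3,7}:  v_{3} + v_{7} = 2·v_{2}  so sig = (2; 2)
  P={5,7}:  v_{5} + v_{7} = 2·v_{4}  so sig = (2; 2)
  P={0,7}:  v_{0} + v_{7} = 3·v_{2}  so sig = (2; 3)
  P={1,6}:  v_{1} + v_{6} = 3·v_{5}  so sig = (2; 3)
  P={6,7}:  v_{6} + v_{7} = 3·v_{4}  so sig = (2; 3)

Sorted signature multiset PRS(X):
    (2; —)
    (2; —)
    (2; 1)
    (2; 1)
    (2; 1)
    (2; 1)
    (2; 1)
    (2; 1)
    (2; 1)
    (2; 1)
    (2; 1)
    (2; 1)
    (2; 2)
    (2; 2)
    (2; 2)
    (2; 2)
    (2; 2)
    (2; 3)
    (2; 3)
    (2; 3)


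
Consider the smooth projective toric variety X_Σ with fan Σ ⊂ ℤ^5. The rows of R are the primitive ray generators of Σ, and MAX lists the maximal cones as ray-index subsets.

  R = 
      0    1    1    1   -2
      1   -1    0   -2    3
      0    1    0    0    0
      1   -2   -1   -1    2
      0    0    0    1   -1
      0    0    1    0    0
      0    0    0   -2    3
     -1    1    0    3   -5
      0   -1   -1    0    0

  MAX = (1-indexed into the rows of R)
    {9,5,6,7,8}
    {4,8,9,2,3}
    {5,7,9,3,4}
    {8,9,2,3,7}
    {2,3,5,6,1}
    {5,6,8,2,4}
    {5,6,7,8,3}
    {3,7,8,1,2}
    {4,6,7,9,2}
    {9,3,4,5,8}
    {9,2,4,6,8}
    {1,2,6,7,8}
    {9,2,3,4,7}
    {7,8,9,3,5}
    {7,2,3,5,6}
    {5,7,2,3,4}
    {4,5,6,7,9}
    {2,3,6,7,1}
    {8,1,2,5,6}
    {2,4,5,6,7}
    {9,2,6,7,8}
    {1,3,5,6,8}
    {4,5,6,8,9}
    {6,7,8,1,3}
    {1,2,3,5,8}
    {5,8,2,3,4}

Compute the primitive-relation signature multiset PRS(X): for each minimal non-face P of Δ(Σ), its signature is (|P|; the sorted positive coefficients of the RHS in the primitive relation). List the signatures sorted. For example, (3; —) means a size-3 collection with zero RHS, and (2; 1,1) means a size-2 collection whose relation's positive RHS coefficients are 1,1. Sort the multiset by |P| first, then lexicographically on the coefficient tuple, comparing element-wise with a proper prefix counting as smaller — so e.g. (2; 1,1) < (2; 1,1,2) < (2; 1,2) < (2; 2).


Δ(Σ) — 9 vertices, 9 min non-faces:

  P={1,9}:  v_{1} + v_{9} = v_{2} + v_{8}  so sig = (2; 1,1)
  P={1,4}:  v_{1} + v_{4} = 2·v_{2} + v_{5} + v_{8}  so sig = (2; 1,1,2)
  P={3,6,9}:  v_{3} + v_{6} + v_{9} = 0  so sig = (3; —)
  P={2,5,9}:  v_{2} + v_{5} + v_{9} = v_{4}  so sig = (3; 1)
  P={4,7,8}:  v_{4} + v_{7} + v_{8} = v_{9}  so sig = (3; 1)
  P={1,5,7}:  v_{1} + v_{5} + v_{7} = v_{3} + v_{6}  so sig = (3; 1,1)
  P={3,4,6}:  v_{3} + v_{4} + v_{6} = v_{2} + v_{5}  so sig = (3; 1,1)
  P={2,5,7,8}:  v_{2} + v_{5} + v_{7} + v_{8} = 0  so sig = (4; —)
  P={2,3,6,8}:  v_{2} + v_{3} + v_{6} + v_{8} = v_{1}  so sig = (4; 1)

Hence PRS(X_Σ) =
    |P|=2: 2 collections, coeffs (1,1), (1,1,2)
    |P|=3: 5 collections, coeffs (), (1), (1), (1,1), (1,1)
    |P|=4: 2 collections, coeffs (), (1)


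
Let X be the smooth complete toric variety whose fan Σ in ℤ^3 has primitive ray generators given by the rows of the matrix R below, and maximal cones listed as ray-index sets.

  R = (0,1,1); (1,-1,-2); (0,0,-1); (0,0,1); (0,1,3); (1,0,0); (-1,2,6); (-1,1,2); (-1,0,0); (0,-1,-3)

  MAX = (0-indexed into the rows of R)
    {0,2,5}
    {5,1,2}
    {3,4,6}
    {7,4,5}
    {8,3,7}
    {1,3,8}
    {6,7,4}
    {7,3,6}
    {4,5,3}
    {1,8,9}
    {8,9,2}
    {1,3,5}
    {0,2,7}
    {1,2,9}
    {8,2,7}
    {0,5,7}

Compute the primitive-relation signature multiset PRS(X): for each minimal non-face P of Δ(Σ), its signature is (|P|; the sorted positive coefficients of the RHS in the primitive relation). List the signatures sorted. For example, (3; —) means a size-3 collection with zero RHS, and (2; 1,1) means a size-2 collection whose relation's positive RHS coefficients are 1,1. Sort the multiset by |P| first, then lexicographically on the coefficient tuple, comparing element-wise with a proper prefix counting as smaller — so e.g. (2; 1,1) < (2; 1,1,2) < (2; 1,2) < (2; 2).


Δ(Σ) — 10 vertices, 25 min non-faces:

  P={1,7}:  v_{1} + v_{7} = 0  →  sig = (2; —)
  P={2,3}:  v_{2} + v_{3} = 0  →  sig = (2; —)
  P={4,9}:  v_{4} + v_{9} = 0  →  sig = (2; —)
  P={5,8}:  v_{5} + v_{8} = 0  →  sig = (2; —)
  P={0,1}:  v_{0} + v_{1} = v_{2} + v_{5}  →  sig = (2; 1,1)
  P={0,3}:  v_{0} + v_{3} = v_{5} + v_{7}  →  sig = (2; 1,1)
  P={0,8}:  v_{0} + v_{8} = v_{2} + v_{7}  →  sig = (2; 1,1)
  P={1,4}:  v_{1} + v_{4} = v_{3} + v_{5}  →  sig = (2; 1,1)
  P={1,6}:  v_{1} + v_{6} = v_{3} + v_{4}  →  sig = (2; 1,1)
  P={2,4}:  v_{2} + v_{4} = v_{5} + v_{7}  →  sig = (2; 1,1)
  P={2,6}:  v_{2} + v_{6} = v_{4} + v_{7}  →  sig = (2; 1,1)
  P={3,9}:  v_{3} + v_{9} = v_{1} + v_{8}  →  sig = (2; 1,1)
  P={4,8}:  v_{4} + v_{8} = v_{3} + v_{7}  →  sig = (2; 1,1)
  P={5,9}:  v_{5} + v_{9} = v_{1} + v_{2}  →  sig = (2; 1,1)
  P={6,9}:  v_{6} + v_{9} = v_{3} + v_{7}  →  sig = (2; 1,1)
  P={7,9}:  v_{7} + v_{9} = v_{2} + v_{8}  →  sig = (2; 1,1)
  P={0,6}:  v_{0} + v_{6} = v_{4} + v_{5} + 2·v_{7}  →  sig = (2; 1,1,2)
  P={0,9}:  v_{0} + v_{9} = 2·v_{2}  →  sig = (2; 2)
  P={5,6}:  v_{5} + v_{6} = 2·v_{4}  →  sig = (2; 2)
  P={0,4}:  v_{0} + v_{4} = 2·v_{5} + 2·v_{7}  →  sig = (2; 2,2)
  P={6,8}:  v_{6} + v_{8} = 2·v_{3} + 2·v_{7}  →  sig = (2; 2,2)
  P={1,2,8}:  v_{1} + v_{2} + v_{8} = v_{9}  →  sig = (3; 1)
  P={2,5,7}:  v_{2} + v_{5} + v_{7} = v_{0}  →  sig = (3; 1)
  P={3,4,7}:  v_{3} + v_{4} + v_{7} = v_{6}  →  sig = (3; 1)
  P={3,5,7}:  v_{3} + v_{5} + v_{7} = v_{4}  →  sig = (3; 1)

Hence PRS(X_Σ) =
{ (2; —) ×4,  (2; 1,1) ×12,  (2; 1,1,2),  (2; 2) ×2,  (2; 2,2) ×2,  (3; 1) ×4 }


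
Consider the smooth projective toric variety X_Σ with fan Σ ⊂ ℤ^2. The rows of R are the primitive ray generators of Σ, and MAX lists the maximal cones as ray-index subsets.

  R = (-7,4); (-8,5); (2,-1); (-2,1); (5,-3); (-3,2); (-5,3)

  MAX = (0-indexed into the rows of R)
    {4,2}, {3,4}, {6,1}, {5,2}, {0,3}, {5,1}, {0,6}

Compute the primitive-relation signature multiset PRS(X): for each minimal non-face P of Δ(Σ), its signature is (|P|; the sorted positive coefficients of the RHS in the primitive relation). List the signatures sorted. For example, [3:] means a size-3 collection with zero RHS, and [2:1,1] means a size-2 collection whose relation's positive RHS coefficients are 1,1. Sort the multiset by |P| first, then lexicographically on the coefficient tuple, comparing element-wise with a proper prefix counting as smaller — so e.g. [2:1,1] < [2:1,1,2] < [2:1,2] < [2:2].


14 collections generate NE(X_Σ); each relation:

  P = {2,3}:  v_{2} + v_{3} = 0 ; sig = [2:]
  P = {4,6}:  v_{4} + v_{6} = 0 ; sig = [2:]
  P = {0,2}:  v_{0} + v_{2} = v_{6} ; sig = [2:1]
  P = {0,4}:  v_{0} + v_{4} = v_{3} ; sig = [2:1]
  P = {1,4}:  v_{1} + v_{4} = v_{5} ; sig = [2:1]
  P = {2,6}:  v_{2} + v_{6} = v_{5} ; sig = [2:1]
  P = {3,5}:  v_{3} + v_{5} = v_{6} ; sig = [2:1]
  P = {3,6}:  v_{3} + v_{6} = v_{0} ; sig = [2:1]
  P = {4,5}:  v_{4} + v_{5} = v_{2} ; sig = [2:1]
  P = {5,6}:  v_{5} + v_{6} = v_{1} ; sig = [2:1]
  P = {0,5}:  v_{0} + v_{5} = 2·v_{6} ; sig = [2:2]
  P = {1,2}:  v_{1} + v_{2} = 2·v_{5} ; sig = [2:2]
  P = {1,3}:  v_{1} + v_{3} = 2·v_{6} ; sig = [2:2]
  P = {0,1}:  v_{0} + v_{1} = 3·v_{6} ; sig = [2:3]

Hence PRS(X_Σ) =
[[2:], [2:], [2:1], [2:1], [2:1], [2:1], [2:1], [2:1], [2:1], [2:1], [2:2], [2:2], [2:2], [2:3]]


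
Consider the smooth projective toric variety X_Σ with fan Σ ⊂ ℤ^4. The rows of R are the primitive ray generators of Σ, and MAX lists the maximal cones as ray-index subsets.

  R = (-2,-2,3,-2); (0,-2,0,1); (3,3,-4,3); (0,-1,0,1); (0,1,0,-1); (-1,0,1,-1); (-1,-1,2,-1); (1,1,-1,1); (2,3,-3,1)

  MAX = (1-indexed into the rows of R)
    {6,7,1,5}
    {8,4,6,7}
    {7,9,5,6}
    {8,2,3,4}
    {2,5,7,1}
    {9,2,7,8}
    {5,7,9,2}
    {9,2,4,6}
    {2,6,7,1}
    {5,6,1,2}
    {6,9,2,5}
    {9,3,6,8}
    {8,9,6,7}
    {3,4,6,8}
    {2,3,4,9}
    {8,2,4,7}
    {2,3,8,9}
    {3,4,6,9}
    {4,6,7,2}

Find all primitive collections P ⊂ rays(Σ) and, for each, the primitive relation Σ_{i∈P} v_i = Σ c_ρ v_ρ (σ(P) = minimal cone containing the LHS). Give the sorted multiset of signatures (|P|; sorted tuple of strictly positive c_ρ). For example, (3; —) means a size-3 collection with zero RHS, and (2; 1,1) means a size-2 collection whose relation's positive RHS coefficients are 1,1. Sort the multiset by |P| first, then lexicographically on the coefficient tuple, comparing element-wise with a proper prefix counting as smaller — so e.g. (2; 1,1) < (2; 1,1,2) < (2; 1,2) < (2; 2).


The 14 primitive collections of Σ (r=9, n=4):

  {4,5}:  v_{4} + v_{5} = 0 — sig = (2; —)
  {1,3}:  v_{1} + v_{3} = v_{8} — sig = (2; 1)
  {1,8}:  v_{1} + v_{8} = v_{7} — sig = (2; 1)
  {1,9}:  v_{1} + v_{9} = v_{5} — sig = (2; 1)
  {3,5}:  v_{3} + v_{5} = v_{8} + v_{9} — sig = (2; 1,1)
  {5,8}:  v_{5} + v_{8} = v_{7} + v_{9} — sig = (2; 1,1)
  {1,4}:  v_{1} + v_{4} = v_{2} + v_{6} + v_{7} — sig = (2; 1,1,1)
  {3,7}:  v_{3} + v_{7} = 2·v_{8} — sig = (2; 2)
  {2,6,8}:  v_{2} + v_{6} + v_{8} = v_{4} — sig = (3; 1)
  {4,7,9}:  v_{4} + v_{7} + v_{9} = v_{8} — sig = (3; 1)
  {4,8,9}:  v_{4} + v_{8} + v_{9} = v_{3} — sig = (3; 1)
  {2,3,6}:  v_{2} + v_{3} + v_{6} = 2·v_{4} + v_{9} — sig = (3; 1,2)
  {2,6,7,9}:  v_{2} + v_{6} + v_{7} + v_{9} = 0 — sig = (4; —)
  {2,5,6,7}:  v_{2} + v_{5} + v_{6} + v_{7} = v_{1} — sig = (4; 1)

Sorted signature multiset PRS(X):
{ (2; —),  (2; 1) ×3,  (2; 1,1) ×2,  (2; 1,1,1),  (2; 2),  (3; 1) ×3,  (3; 1,2),  (4; —),  (4; 1) }


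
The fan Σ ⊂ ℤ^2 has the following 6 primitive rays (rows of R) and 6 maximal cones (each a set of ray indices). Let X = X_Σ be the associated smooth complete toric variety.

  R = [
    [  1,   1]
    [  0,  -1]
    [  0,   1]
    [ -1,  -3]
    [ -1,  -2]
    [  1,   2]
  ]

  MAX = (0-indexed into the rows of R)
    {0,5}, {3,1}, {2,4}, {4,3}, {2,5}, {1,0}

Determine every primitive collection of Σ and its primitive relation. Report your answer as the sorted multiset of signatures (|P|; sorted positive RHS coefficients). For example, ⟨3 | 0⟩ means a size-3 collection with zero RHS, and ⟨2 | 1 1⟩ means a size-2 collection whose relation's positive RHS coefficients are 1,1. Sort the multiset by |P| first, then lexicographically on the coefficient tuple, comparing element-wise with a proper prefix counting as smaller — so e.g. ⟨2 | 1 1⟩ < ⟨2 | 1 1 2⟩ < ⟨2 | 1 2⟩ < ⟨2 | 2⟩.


9 minimal non-faces of Δ(Σ) (on 6 rays):

  P={1,2}:  v_{1} + v_{2} = 0 ; sig = ⟨2 | 0⟩
  P={4,5}:  v_{4} + v_{5} = 0 ; sig = ⟨2 | 0⟩
  P={0,2}:  v_{0} + v_{2} = v_{5} ; sig = ⟨2 | 1⟩
  P={0,4}:  v_{0} + v_{4} = v_{1} ; sig = ⟨2 | 1⟩
  P={1,4}:  v_{1} + v_{4} = v_{3} ; sig = ⟨2 | 1⟩
  P={1,5}:  v_{1} + v_{5} = v_{0} ; sig = ⟨2 | 1⟩
  P={2,3}:  v_{2} + v_{3} = v_{4} ; sig = ⟨2 | 1⟩
  P={3,5}:  v_{3} + v_{5} = v_{1} ; sig = ⟨2 | 1⟩
  P={0,3}:  v_{0} + v_{3} = 2·v_{1} ; sig = ⟨2 | 2⟩

Sorted signature multiset PRS(X):
    |P|=2: 9 collections, coeffs (), (), (1), (1), (1), (1), (1), (1), (2)


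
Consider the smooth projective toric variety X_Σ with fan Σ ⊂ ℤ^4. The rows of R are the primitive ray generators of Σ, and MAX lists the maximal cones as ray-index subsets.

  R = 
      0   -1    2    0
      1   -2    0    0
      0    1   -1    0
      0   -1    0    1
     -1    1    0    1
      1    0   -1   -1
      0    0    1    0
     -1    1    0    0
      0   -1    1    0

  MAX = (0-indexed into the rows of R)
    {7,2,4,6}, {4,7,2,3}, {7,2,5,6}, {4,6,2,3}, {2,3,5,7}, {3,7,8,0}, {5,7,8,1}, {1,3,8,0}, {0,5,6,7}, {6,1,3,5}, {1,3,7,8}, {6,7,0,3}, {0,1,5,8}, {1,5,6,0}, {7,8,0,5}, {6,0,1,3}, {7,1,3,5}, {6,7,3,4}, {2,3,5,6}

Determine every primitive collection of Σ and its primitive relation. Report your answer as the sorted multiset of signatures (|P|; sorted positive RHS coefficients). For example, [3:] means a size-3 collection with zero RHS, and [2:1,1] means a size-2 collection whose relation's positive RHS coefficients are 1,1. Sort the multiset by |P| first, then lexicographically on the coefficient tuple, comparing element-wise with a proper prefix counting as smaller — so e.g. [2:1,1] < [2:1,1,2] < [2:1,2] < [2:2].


The 14 primitive collections of Σ (r=9, n=4):

  • {2,8}:  v_{2} + v_{8} = 0  ⟹  sig = [2:]
  • {0,2}:  v_{0} + v_{2} = v_{6}  ⟹  sig = [2:1]
  • {1,4}:  v_{1} + v_{4} = v_{3}  ⟹  sig = [2:1]
  • {4,5}:  v_{4} + v_{5} = v_{2}  ⟹  sig = [2:1]
  • {6,8}:  v_{6} + v_{8} = v_{0}  ⟹  sig = [2:1]
  • {1,2}:  v_{1} + v_{2} = v_{3} + v_{5}  ⟹  sig = [2:1,1]
  • {4,8}:  v_{4} + v_{8} = v_{3} + v_{6} + v_{7}  ⟹  sig = [2:1,1,1]
  • {0,4}:  v_{0} + v_{4} = v_{3} + 2·v_{6} + v_{7}  ⟹  sig = [2:1,1,2]
  • {1,6,7}:  v_{1} + v_{6} + v_{7} = v_{8}  ⟹  sig = [3:1]
  • {3,5,8}:  v_{3} + v_{5} + v_{8} = v_{1}  ⟹  sig = [3:1]
  • {0,3,5}:  v_{0} + v_{3} + v_{5} = v_{1} + v_{6}  ⟹  sig = [3:1,1]
  • {0,1,7}:  v_{0} + v_{1} + v_{7} = 2·v_{8}  ⟹  sig = [3:2]
  • {3,5,6,7}:  v_{3} + v_{5} + v_{6} + v_{7} = 0  ⟹  sig = [4:]
  • {2,3,6,7}:  v_{2} + v_{3} + v_{6} + v_{7} = v_{4}  ⟹  sig = [4:1]

so the primitive-relation signature multiset is
    |P|=2: 8 collections, coeffs (), (1), (1), (1), (1), (1,1), (1,1,1), (1,1,2)
    |P|=3: 4 collections, coeffs (1), (1), (1,1), (2)
    |P|=4: 2 collections, coeffs (), (1)


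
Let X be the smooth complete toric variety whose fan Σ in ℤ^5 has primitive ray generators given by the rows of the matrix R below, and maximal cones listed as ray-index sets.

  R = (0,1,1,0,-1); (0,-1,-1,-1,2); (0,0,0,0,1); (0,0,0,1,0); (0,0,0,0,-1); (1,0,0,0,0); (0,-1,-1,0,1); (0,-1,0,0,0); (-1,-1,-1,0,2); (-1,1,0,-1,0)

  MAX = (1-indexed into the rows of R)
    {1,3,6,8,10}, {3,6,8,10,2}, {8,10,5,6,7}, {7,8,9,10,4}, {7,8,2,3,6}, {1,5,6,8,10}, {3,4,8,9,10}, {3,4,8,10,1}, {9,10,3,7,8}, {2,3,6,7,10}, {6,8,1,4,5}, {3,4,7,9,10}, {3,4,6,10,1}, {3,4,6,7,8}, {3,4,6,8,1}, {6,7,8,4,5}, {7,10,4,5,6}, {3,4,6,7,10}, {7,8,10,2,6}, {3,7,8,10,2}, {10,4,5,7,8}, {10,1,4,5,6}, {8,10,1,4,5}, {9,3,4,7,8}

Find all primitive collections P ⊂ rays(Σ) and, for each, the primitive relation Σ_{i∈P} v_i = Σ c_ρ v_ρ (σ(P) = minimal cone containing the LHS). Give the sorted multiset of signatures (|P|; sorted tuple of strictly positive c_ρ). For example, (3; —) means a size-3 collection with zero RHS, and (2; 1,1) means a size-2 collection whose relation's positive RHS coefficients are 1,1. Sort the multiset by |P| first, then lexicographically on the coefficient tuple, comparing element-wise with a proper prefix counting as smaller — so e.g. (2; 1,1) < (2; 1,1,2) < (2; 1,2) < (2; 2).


Δ(Σ) — 10 vertices, 12 min non-faces:

  P = {1,7}:  v_{1} + v_{7} = 0 — sig = (2; —)
  P = {3,5}:  v_{3} + v_{5} = 0 — sig = (2; —)
  P = {2,4}:  v_{2} + v_{4} = v_{3} + v_{7} — sig = (2; 1,1)
  P = {6,9}:  v_{6} + v_{9} = v_{3} + v_{7} — sig = (2; 1,1)
  P = {1,2}:  v_{1} + v_{2} = v_{3} + v_{6} + v_{8} + v_{10} — sig = (2; 1,1,1,1)
  P = {1,9}:  v_{1} + v_{9} = v_{3} + v_{4} + v_{8} + v_{10} — sig = (2; 1,1,1,1)
  P = {2,5}:  v_{2} + v_{5} = v_{6} + v_{7} + v_{8} + v_{10} — sig = (2; 1,1,1,1)
  P = {5,9}:  v_{5} + v_{9} = v_{4} + v_{7} + v_{8} + v_{10} — sig = (2; 1,1,1,1)
  P = {2,9}:  v_{2} + v_{9} = 2·v_{3} + 2·v_{7} + v_{8} + v_{10} — sig = (2; 1,1,2,2)
  P = {4,6,8,10}:  v_{4} + v_{6} + v_{8} + v_{10} = 0 — sig = (4; —)
  P = {3,4,7,8,10}:  v_{3} + v_{4} + v_{7} + v_{8} + v_{10} = v_{9} — sig = (5; 1)
  P = {3,6,7,8,10}:  v_{3} + v_{6} + v_{7} + v_{8} + v_{10} = v_{2} — sig = (5; 1)

Hence PRS(X_Σ) =
    (2; —)
    (2; —)
    (2; 1,1)
    (2; 1,1)
    (2; 1,1,1,1)
    (2; 1,1,1,1)
    (2; 1,1,1,1)
    (2; 1,1,1,1)
    (2; 1,1,2,2)
    (4; —)
    (5; 1)
    (5; 1)
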